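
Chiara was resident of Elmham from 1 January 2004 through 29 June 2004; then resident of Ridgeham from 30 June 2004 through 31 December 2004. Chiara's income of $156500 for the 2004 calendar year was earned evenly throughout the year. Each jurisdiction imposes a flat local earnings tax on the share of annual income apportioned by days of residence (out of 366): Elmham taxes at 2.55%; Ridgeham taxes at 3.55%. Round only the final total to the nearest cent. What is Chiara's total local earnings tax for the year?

$4781.80

Elmham, 1 January – 29 June 2004: 181 days → $156500 × 2.55% × 181/366 = $1973.5676
Ridgeham, 30 June – 31 December 2004: 185 days → $156500 × 3.55% × 185/366 = $2808.2343
Total = $4781.8019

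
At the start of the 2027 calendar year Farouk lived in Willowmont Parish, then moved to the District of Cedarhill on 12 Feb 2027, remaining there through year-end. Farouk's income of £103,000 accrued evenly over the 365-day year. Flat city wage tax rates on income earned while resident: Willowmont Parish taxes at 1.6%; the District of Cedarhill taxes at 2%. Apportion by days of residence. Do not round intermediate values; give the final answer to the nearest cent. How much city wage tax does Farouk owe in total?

£2,012.59

Willowmont Parish, 1 Jan – 11 Feb 2027: 42 days → £103,000 × 1.6% × 42/365 = £189.6329
The District of Cedarhill, 12 Feb – 31 Dec 2027: 323 days → £103,000 × 2% × 323/365 = £1,822.9589
Total = £2,012.5918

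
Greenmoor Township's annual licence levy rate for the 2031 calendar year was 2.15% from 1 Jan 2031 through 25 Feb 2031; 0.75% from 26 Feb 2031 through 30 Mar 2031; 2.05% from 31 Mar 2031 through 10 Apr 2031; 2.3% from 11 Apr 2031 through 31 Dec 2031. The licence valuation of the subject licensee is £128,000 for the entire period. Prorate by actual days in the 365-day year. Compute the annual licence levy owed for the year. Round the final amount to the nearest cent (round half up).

£2,725.52

1 Jan – 25 Feb 2031: 56 days at 2.15% → £128,000 × 2.15% × 56/365 = £422.2247
26 Feb – 30 Mar 2031: 33 days at 0.75% → £128,000 × 0.75% × 33/365 = £86.7945
31 Mar – 10 Apr 2031: 11 days at 2.05% → £128,000 × 2.05% × 11/365 = £79.0795
11 Apr – 31 Dec 2031: 265 days at 2.3% → £128,000 × 2.3% × 265/365 = £2,137.4247
Total = £2,725.5233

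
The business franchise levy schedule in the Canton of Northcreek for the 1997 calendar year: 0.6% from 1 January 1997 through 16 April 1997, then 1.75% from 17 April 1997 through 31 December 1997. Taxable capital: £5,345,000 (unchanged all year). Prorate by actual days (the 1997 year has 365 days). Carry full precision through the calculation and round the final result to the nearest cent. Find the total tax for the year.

£75,686.66

1 January – 16 April 1997: 106 days at 0.6% → £5,345,000 × 0.6% × 106/365 = £9,313.4795
17 April – 31 December 1997: 259 days at 1.75% → £5,345,000 × 1.75% × 259/365 = £66,373.1849
Total = £75,686.6644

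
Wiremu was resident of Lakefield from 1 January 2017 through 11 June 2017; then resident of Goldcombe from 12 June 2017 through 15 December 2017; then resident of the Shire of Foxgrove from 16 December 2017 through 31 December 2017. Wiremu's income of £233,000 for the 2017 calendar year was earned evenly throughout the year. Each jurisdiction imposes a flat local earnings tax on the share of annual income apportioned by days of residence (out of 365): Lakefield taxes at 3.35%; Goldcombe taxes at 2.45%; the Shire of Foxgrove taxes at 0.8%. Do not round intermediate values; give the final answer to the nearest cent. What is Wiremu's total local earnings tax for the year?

Lakefield, 1 January – 11 June 2017: 162 days → £233,000 × 3.35% × 162/365 = £3,464.3589
Goldcombe, 12 June – 15 December 2017: 187 days → £233,000 × 2.45% × 187/365 = £2,924.6288
The Shire of Foxgrove, 16 December – 31 December 2017: 16 days → £233,000 × 0.8% × 16/365 = £81.7096
Total = £6,470.6973

£6,470.70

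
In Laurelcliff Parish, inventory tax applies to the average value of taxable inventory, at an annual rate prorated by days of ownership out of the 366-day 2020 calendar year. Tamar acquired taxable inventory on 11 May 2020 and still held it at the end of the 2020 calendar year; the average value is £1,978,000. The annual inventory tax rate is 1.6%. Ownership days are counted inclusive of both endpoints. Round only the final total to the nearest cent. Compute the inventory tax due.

Days held (11 May – 31 Dec 2020): 235 out of 366
Tax = £1,978,000 × 1.6% × 235/366 = £20,320.4372

£20,320.44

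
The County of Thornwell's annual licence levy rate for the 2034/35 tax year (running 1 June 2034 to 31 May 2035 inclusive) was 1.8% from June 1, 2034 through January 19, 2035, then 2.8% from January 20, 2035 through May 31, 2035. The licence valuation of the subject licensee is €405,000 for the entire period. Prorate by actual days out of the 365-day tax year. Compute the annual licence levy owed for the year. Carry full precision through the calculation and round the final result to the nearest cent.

€8,754.66

June 1, 2034 – January 19, 2035: 233 days at 1.8% → €405,000 × 1.8% × 233/365 = €4,653.6164
January 20 – May 31, 2035: 132 days at 2.8% → €405,000 × 2.8% × 132/365 = €4,101.0411
Total = €8,754.6575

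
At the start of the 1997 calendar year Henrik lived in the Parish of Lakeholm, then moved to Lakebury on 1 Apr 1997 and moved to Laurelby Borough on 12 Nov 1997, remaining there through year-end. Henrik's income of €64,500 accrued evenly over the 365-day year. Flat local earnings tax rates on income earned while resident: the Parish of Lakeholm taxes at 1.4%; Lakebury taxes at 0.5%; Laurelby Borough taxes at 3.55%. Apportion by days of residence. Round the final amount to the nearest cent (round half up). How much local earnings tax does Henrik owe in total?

€735.12

The Parish of Lakeholm, 1 Jan – 31 Mar 1997: 90 days → €64,500 × 1.4% × 90/365 = €222.6575
Lakebury, 1 Apr – 11 Nov 1997: 225 days → €64,500 × 0.5% × 225/365 = €198.8014
Laurelby Borough, 12 Nov – 31 Dec 1997: 50 days → €64,500 × 3.55% × 50/365 = €313.6644
Total = €735.1233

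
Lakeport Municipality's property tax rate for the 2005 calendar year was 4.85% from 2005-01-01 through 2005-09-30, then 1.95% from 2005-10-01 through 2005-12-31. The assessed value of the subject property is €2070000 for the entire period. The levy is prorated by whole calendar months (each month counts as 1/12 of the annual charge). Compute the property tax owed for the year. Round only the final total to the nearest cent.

€85387.50

2005-01-01 to 2005-09-30: 9 months at 4.85% → €2070000 × 4.85% × 9/12 = €75296.2500
2005-10-01 to 2005-12-31: 3 months at 1.95% → €2070000 × 1.95% × 3/12 = €10091.2500
Total = €85387.5000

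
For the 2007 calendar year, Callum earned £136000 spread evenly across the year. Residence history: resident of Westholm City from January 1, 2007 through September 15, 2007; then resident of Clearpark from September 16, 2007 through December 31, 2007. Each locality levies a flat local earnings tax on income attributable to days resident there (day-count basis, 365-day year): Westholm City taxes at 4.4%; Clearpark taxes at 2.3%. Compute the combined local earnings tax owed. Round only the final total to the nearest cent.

£5146.76

Westholm City, January 1 – September 15, 2007: 258 days → £136000 × 4.4% × 258/365 = £4229.7863
Clearpark, September 16 – December 31, 2007: 107 days → £136000 × 2.3% × 107/365 = £916.9753
Total = £5146.7616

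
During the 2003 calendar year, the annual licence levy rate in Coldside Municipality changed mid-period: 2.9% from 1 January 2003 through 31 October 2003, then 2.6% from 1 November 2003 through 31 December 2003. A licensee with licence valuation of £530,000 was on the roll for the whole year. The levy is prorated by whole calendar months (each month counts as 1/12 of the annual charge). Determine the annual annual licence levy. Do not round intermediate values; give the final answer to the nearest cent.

1 January – 31 October 2003: 10 months at 2.9% → £530,000 × 2.9% × 10/12 = £12,808.3333
1 November – 31 December 2003: 2 months at 2.6% → £530,000 × 2.6% × 2/12 = £2,296.6667
Total = £15,105.0000

£15,105.00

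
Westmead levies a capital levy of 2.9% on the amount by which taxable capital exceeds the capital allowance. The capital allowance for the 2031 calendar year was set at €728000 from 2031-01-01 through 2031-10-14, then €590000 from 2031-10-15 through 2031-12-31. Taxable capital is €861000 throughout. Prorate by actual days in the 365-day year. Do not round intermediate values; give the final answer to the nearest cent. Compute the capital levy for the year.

€4712.22

2031-01-01 to 2031-10-14: 287 days, exemption €728000 → (€861000 − €728000) × 2.9% × 287/365 = €3032.7644
2031-10-15 to 2031-12-31: 78 days, exemption €590000 → (€861000 − €590000) × 2.9% × 78/365 = €1679.4575
Total = €4712.2219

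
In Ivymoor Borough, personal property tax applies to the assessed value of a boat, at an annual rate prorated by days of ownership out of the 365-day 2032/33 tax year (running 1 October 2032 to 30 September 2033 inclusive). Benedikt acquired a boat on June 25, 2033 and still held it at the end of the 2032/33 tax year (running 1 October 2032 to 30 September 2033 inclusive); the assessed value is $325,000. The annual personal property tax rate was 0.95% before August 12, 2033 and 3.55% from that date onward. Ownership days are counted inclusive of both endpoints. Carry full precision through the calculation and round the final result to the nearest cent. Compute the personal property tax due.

$1,986.51

June 25 – August 11, 2033: 48 days at 0.95% → $325,000 × 0.95% × 48/365 = $406.0274
August 12 – September 30, 2033: 50 days at 3.55% → $325,000 × 3.55% × 50/365 = $1,580.4795
Total = $1,986.5068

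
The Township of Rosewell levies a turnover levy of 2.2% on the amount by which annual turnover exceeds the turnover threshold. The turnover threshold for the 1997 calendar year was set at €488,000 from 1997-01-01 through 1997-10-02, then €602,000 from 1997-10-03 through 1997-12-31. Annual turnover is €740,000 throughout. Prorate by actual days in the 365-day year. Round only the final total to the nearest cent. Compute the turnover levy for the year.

1997-01-01 to 1997-10-02: 275 days, exemption €488,000 → (€740,000 − €488,000) × 2.2% × 275/365 = €4,176.9863
1997-10-03 to 1997-12-31: 90 days, exemption €602,000 → (€740,000 − €602,000) × 2.2% × 90/365 = €748.6027
Total = €4,925.5890

€4,925.59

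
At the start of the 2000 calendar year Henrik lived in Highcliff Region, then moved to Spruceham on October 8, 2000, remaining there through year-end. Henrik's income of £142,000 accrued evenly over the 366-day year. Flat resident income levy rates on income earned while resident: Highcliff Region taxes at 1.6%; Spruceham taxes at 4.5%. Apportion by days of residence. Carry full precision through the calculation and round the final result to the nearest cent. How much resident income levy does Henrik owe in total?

Highcliff Region, January 1 – October 7, 2000: 281 days → £142,000 × 1.6% × 281/366 = £1,744.3497
Spruceham, October 8 – December 31, 2000: 85 days → £142,000 × 4.5% × 85/366 = £1,484.0164
Total = £3,228.3661

£3,228.37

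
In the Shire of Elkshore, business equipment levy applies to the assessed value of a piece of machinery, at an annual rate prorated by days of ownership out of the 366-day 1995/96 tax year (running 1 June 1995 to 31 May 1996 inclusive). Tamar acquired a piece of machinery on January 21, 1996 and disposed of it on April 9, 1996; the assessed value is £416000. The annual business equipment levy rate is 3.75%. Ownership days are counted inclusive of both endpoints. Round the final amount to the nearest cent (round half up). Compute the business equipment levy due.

£3409.84

Days held (January 21 – April 9, 1996): 80 out of 366
Tax = £416000 × 3.75% × 80/366 = £3409.8361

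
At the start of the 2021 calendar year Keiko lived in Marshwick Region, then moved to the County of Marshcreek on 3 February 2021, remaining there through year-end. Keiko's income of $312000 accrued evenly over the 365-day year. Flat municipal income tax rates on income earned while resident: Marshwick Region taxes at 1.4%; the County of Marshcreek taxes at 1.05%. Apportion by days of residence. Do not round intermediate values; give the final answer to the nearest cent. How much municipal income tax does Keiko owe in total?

Marshwick Region, 1 January – 2 February 2021: 33 days → $312000 × 1.4% × 33/365 = $394.9151
The County of Marshcreek, 3 February – 31 December 2021: 332 days → $312000 × 1.05% × 332/365 = $2979.8137
Total = $3374.7288

$3374.73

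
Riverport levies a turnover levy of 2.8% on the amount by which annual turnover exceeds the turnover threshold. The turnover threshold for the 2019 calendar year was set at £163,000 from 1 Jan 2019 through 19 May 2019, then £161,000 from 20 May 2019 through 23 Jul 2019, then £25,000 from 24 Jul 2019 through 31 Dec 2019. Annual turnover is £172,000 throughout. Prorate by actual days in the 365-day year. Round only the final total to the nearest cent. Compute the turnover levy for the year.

£1,966.37

1 Jan – 19 May 2019: 139 days, exemption £163,000 → (£172,000 − £163,000) × 2.8% × 139/365 = £95.9671
20 May – 23 Jul 2019: 65 days, exemption £161,000 → (£172,000 − £161,000) × 2.8% × 65/365 = £54.8493
24 Jul – 31 Dec 2019: 161 days, exemption £25,000 → (£172,000 − £25,000) × 2.8% × 161/365 = £1,815.5507
Total = £1,966.3671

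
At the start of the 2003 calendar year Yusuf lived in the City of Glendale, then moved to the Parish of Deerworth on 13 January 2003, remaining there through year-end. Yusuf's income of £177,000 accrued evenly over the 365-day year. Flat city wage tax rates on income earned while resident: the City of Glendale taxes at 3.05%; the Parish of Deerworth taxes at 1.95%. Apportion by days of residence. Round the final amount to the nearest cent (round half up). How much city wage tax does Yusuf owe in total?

The City of Glendale, 1 January – 12 January 2003: 12 days → £177,000 × 3.05% × 12/365 = £177.4849
The Parish of Deerworth, 13 January – 31 December 2003: 353 days → £177,000 × 1.95% × 353/365 = £3,338.0260
Total = £3,515.5110

£3,515.51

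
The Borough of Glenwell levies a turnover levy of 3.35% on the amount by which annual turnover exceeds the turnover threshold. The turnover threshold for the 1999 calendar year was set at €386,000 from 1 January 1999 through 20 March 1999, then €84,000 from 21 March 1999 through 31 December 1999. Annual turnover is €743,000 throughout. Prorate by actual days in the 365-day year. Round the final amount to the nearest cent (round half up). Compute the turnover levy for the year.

1 January – 20 March 1999: 79 days, exemption €386,000 → (€743,000 − €386,000) × 3.35% × 79/365 = €2,588.4945
21 March – 31 December 1999: 286 days, exemption €84,000 → (€743,000 − €84,000) × 3.35% × 286/365 = €17,298.2986
Total = €19,886.7932

€19,886.79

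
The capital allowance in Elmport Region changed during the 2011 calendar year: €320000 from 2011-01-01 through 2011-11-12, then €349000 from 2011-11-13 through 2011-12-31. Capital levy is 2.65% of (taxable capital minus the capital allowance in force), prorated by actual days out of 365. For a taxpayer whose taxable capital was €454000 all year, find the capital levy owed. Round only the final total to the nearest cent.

€3447.83

2011-01-01 to 2011-11-12: 316 days, exemption €320000 → (€454000 − €320000) × 2.65% × 316/365 = €3074.2904
2011-11-13 to 2011-12-31: 49 days, exemption €349000 → (€454000 − €349000) × 2.65% × 49/365 = €373.5411
Total = €3447.8315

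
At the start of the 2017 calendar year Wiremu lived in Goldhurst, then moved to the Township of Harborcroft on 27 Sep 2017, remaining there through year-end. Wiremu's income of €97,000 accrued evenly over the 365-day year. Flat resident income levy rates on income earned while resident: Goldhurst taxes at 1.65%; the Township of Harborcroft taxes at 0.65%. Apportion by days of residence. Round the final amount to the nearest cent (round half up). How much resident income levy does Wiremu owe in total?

Goldhurst, 1 Jan – 26 Sep 2017: 269 days → €97,000 × 1.65% × 269/365 = €1,179.5466
The Township of Harborcroft, 27 Sep – 31 Dec 2017: 96 days → €97,000 × 0.65% × 96/365 = €165.8301
Total = €1,345.3767

€1,345.38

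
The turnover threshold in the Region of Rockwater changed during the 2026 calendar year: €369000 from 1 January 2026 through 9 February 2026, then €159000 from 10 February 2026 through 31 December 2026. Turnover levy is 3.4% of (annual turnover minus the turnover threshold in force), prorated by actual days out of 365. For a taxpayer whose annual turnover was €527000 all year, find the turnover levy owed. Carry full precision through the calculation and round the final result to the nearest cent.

1 January – 9 February 2026: 40 days, exemption €369000 → (€527000 − €369000) × 3.4% × 40/365 = €588.7123
10 February – 31 December 2026: 325 days, exemption €159000 → (€527000 − €159000) × 3.4% × 325/365 = €11140.8219
Total = €11729.5342

€11729.53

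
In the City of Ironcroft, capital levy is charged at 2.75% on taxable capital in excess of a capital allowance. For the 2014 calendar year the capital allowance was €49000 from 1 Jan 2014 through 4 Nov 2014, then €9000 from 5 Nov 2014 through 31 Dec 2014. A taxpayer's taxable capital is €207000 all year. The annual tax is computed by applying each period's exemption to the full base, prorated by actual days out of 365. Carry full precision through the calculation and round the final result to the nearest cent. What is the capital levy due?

1 Jan – 4 Nov 2014: 308 days, exemption €49000 → (€207000 − €49000) × 2.75% × 308/365 = €3666.4658
5 Nov – 31 Dec 2014: 57 days, exemption €9000 → (€207000 − €9000) × 2.75% × 57/365 = €850.3151
Total = €4516.7808

€4516.78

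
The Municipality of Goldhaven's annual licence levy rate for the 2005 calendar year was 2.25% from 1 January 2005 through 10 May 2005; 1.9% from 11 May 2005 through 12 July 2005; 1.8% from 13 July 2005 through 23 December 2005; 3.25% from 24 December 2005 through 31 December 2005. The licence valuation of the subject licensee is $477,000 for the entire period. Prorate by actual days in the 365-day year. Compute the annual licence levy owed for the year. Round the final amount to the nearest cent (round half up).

$9,584.43

1 January – 10 May 2005: 130 days at 2.25% → $477,000 × 2.25% × 130/365 = $3,822.5342
11 May – 12 July 2005: 63 days at 1.9% → $477,000 × 1.9% × 63/365 = $1,564.2986
13 July – 23 December 2005: 164 days at 1.8% → $477,000 × 1.8% × 164/365 = $3,857.8192
24 December – 31 December 2005: 8 days at 3.25% → $477,000 × 3.25% × 8/365 = $339.7808
Total = $9,584.4329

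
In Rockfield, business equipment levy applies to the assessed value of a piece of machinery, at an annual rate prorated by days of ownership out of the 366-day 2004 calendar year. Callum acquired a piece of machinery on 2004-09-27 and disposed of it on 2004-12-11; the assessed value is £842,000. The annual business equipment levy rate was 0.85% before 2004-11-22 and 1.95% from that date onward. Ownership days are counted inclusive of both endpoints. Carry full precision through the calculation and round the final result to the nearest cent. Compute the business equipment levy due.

£1,992.27

2004-09-27 to 2004-11-21: 56 days at 0.85% → £842,000 × 0.85% × 56/366 = £1,095.0601
2004-11-22 to 2004-12-11: 20 days at 1.95% → £842,000 × 1.95% × 20/366 = £897.2131
Total = £1,992.2732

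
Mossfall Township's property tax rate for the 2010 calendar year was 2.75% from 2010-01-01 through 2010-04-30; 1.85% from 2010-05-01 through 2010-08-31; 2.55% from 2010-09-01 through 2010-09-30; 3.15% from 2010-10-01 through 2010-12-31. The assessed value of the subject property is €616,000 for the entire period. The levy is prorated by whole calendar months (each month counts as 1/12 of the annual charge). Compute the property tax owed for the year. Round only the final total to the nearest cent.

2010-01-01 to 2010-04-30: 4 months at 2.75% → €616,000 × 2.75% × 4/12 = €5,646.6667
2010-05-01 to 2010-08-31: 4 months at 1.85% → €616,000 × 1.85% × 4/12 = €3,798.6667
2010-09-01 to 2010-09-30: 1 month at 2.55% → €616,000 × 2.55% × 1/12 = €1,309.0000
2010-10-01 to 2010-12-31: 3 months at 3.15% → €616,000 × 3.15% × 3/12 = €4,851.0000
Total = €15,605.3333

€15,605.33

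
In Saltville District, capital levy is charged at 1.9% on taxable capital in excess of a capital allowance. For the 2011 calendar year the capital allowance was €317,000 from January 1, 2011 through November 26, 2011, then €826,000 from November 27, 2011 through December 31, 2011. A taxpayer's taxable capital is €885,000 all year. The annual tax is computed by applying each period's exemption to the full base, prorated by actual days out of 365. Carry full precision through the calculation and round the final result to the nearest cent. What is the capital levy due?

€9,864.64

January 1 – November 26, 2011: 330 days, exemption €317,000 → (€885,000 − €317,000) × 1.9% × 330/365 = €9,757.1507
November 27 – December 31, 2011: 35 days, exemption €826,000 → (€885,000 − €826,000) × 1.9% × 35/365 = €107.4932
Total = €9,864.6438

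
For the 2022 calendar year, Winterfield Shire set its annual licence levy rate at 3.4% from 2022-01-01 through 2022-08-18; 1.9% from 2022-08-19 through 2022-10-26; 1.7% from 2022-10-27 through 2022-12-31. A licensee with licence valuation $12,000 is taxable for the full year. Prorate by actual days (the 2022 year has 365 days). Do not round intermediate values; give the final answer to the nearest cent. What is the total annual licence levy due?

$337.08

2022-01-01 to 2022-08-18: 230 days at 3.4% → $12,000 × 3.4% × 230/365 = $257.0959
2022-08-19 to 2022-10-26: 69 days at 1.9% → $12,000 × 1.9% × 69/365 = $43.1014
2022-10-27 to 2022-12-31: 66 days at 1.7% → $12,000 × 1.7% × 66/365 = $36.8877
Total = $337.0849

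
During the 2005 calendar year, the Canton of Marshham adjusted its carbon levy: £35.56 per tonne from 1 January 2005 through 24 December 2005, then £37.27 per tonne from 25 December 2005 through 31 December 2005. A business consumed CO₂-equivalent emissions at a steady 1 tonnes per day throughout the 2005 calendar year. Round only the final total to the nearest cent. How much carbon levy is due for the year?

£12991.37

1 January – 24 December 2005: 358 days × 1 tonnes/day = 358 tonnes at £35.56/tonne → £12730.48
25 December – 31 December 2005: 7 days × 1 tonnes/day = 7 tonnes at £37.27/tonne → £260.89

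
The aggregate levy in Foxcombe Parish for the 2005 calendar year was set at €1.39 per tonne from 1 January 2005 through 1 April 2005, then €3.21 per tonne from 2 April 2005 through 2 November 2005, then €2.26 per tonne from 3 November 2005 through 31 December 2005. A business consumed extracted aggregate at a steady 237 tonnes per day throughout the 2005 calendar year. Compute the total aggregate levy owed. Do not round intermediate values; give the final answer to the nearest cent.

1 January – 1 April 2005: 91 days × 237 tonnes/day = 21,567 tonnes at €1.39/tonne → €29,978.13
2 April – 2 November 2005: 215 days × 237 tonnes/day = 50,955 tonnes at €3.21/tonne → €163,565.55
3 November – 31 December 2005: 59 days × 237 tonnes/day = 13,983 tonnes at €2.26/tonne → €31,601.58

€225,145.26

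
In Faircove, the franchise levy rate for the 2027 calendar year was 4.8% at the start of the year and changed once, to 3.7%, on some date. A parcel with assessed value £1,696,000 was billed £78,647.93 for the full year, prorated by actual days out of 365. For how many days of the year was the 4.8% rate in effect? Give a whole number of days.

311 days

Let d = days at the first rate; then 365 − d days at the second rate.
£1,696,000 × [4.8%·d + 3.7%·(365−d)] / 365 = £78,647.93
Solving gives d = 311, so the new rate took effect on 8 November 2027.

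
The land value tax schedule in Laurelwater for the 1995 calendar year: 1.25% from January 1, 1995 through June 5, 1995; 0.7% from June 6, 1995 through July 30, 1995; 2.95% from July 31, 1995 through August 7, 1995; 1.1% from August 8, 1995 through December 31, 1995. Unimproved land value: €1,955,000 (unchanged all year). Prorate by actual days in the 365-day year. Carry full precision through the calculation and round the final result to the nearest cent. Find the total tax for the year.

January 1 – June 5, 1995: 156 days at 1.25% → €1,955,000 × 1.25% × 156/365 = €10,444.5205
June 6 – July 30, 1995: 55 days at 0.7% → €1,955,000 × 0.7% × 55/365 = €2,062.1233
July 31 – August 7, 1995: 8 days at 2.95% → €1,955,000 × 2.95% × 8/365 = €1,264.0548
August 8 – December 31, 1995: 146 days at 1.1% → €1,955,000 × 1.1% × 146/365 = €8,602.0000
Total = €22,372.6986

€22,372.70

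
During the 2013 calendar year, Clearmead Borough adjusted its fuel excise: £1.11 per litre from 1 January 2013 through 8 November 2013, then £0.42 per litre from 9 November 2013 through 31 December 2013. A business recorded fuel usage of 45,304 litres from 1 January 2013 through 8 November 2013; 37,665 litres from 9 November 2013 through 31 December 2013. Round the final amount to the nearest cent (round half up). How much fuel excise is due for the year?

£66106.74

1 January – 8 November 2013: 45,304 litres at £1.11/litre → £50287.44
9 November – 31 December 2013: 37,665 litres at £0.42/litre → £15819.30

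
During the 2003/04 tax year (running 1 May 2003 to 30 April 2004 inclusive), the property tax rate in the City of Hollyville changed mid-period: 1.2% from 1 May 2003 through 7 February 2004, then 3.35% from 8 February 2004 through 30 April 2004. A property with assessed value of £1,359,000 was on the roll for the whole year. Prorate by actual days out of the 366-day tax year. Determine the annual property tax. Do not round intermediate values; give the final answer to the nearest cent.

1 May 2003 – 7 February 2004: 283 days at 1.2% → £1,359,000 × 1.2% × 283/366 = £12,609.7377
8 February – 30 April 2004: 83 days at 3.35% → £1,359,000 × 3.35% × 83/366 = £10,324.3156
Total = £22,934.0533

£22,934.05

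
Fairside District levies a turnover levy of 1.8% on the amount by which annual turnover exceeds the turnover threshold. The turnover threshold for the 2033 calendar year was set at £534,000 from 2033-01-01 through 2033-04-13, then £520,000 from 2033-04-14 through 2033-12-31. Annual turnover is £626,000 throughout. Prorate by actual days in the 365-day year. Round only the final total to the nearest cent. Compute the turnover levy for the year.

£1,836.89

2033-01-01 to 2033-04-13: 103 days, exemption £534,000 → (£626,000 − £534,000) × 1.8% × 103/365 = £467.3096
2033-04-14 to 2033-12-31: 262 days, exemption £520,000 → (£626,000 − £520,000) × 1.8% × 262/365 = £1,369.5781
Total = £1,836.8877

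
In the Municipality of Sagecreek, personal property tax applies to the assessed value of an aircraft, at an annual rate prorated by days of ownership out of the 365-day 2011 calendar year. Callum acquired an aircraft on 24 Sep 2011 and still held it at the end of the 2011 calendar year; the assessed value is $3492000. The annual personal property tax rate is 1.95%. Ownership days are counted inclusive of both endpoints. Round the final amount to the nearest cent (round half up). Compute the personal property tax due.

Days held (24 Sep – 31 Dec 2011): 99 out of 365
Tax = $3492000 × 1.95% × 99/365 = $18469.3315

$18469.33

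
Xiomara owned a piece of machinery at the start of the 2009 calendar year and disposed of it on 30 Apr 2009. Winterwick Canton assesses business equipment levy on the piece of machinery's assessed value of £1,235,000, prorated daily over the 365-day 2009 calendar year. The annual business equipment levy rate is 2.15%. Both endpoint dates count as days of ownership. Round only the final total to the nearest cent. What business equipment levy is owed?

£8,729.59

Days held (1 Jan – 30 Apr 2009): 120 out of 365
Tax = £1,235,000 × 2.15% × 120/365 = £8,729.5890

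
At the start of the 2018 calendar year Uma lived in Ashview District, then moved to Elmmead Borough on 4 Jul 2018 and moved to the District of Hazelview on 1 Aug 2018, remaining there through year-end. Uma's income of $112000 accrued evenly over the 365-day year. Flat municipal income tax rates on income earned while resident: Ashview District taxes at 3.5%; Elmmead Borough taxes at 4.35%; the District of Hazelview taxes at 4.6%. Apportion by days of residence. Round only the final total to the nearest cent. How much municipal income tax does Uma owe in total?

$4509.46

Ashview District, 1 Jan – 3 Jul 2018: 184 days → $112000 × 3.5% × 184/365 = $1976.1096
Elmmead Borough, 4 Jul – 31 Jul 2018: 28 days → $112000 × 4.35% × 28/365 = $373.7425
The District of Hazelview, 1 Aug – 31 Dec 2018: 153 days → $112000 × 4.6% × 153/365 = $2159.6055
Total = $4509.4575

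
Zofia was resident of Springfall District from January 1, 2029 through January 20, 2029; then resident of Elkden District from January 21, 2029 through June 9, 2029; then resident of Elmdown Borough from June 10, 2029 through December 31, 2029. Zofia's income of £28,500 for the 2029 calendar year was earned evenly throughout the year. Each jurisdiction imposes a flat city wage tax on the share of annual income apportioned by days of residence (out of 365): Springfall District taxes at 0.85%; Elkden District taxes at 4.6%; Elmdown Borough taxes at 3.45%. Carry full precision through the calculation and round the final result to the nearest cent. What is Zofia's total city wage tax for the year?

Springfall District, January 1 – January 20, 2029: 20 days → £28,500 × 0.85% × 20/365 = £13.2740
Elkden District, January 21 – June 9, 2029: 140 days → £28,500 × 4.6% × 140/365 = £502.8493
Elmdown Borough, June 10 – December 31, 2029: 205 days → £28,500 × 3.45% × 205/365 = £552.2363
Total = £1,068.3596

£1,068.36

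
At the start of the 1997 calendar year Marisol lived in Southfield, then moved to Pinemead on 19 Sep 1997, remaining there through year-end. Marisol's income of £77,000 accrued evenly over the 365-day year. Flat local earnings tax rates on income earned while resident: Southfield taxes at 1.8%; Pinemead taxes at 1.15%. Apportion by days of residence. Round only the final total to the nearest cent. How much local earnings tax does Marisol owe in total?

Southfield, 1 Jan – 18 Sep 1997: 261 days → £77,000 × 1.8% × 261/365 = £991.0849
Pinemead, 19 Sep – 31 Dec 1997: 104 days → £77,000 × 1.15% × 104/365 = £252.3068
Total = £1,243.3918

£1,243.39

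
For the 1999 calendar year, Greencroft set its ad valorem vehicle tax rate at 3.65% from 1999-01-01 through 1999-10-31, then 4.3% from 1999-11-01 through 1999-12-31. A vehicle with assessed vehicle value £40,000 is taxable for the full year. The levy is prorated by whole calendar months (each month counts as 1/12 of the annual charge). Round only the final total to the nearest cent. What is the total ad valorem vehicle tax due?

1999-01-01 to 1999-10-31: 10 months at 3.65% → £40,000 × 3.65% × 10/12 = £1,216.6667
1999-11-01 to 1999-12-31: 2 months at 4.3% → £40,000 × 4.3% × 2/12 = £286.6667
Total = £1,503.3333

£1,503.33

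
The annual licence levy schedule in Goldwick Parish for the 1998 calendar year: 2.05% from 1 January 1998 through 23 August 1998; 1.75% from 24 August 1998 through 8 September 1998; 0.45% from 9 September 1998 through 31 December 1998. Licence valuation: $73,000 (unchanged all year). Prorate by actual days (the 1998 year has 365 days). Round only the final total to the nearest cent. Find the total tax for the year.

1 January – 23 August 1998: 235 days at 2.05% → $73,000 × 2.05% × 235/365 = $963.5000
24 August – 8 September 1998: 16 days at 1.75% → $73,000 × 1.75% × 16/365 = $56.0000
9 September – 31 December 1998: 114 days at 0.45% → $73,000 × 0.45% × 114/365 = $102.6000
Total = $1,122.1000

$1,122.10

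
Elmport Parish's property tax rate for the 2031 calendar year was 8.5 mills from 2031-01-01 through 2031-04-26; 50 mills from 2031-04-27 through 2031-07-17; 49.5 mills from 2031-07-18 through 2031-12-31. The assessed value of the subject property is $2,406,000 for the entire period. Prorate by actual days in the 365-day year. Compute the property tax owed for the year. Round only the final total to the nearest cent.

$88,016.75

2031-01-01 to 2031-04-26: 116 days at 8.5 mills → $2,406,000 × 0.85% × 116/365 = $6,499.4959
2031-04-27 to 2031-07-17: 82 days at 50 mills → $2,406,000 × 5% × 82/365 = $27,026.3014
2031-07-18 to 2031-12-31: 167 days at 49.5 mills → $2,406,000 × 4.95% × 167/365 = $54,490.9562
Total = $88,016.7534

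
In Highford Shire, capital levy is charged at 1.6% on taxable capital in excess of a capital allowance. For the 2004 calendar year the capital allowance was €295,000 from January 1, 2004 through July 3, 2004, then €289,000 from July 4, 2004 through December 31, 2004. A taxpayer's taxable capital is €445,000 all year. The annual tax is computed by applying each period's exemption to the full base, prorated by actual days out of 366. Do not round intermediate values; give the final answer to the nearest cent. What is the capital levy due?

January 1 – July 3, 2004: 185 days, exemption €295,000 → (€445,000 − €295,000) × 1.6% × 185/366 = €1,213.1148
July 4 – December 31, 2004: 181 days, exemption €289,000 → (€445,000 − €289,000) × 1.6% × 181/366 = €1,234.3607
Total = €2,447.4754

€2,447.48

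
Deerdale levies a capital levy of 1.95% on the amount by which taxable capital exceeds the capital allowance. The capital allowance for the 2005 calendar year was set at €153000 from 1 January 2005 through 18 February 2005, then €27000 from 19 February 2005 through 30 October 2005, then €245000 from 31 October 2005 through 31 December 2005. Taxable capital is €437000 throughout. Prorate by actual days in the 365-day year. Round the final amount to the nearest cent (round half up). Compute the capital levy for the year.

€6943.07

1 January – 18 February 2005: 49 days, exemption €153000 → (€437000 − €153000) × 1.95% × 49/365 = €743.4575
19 February – 30 October 2005: 254 days, exemption €27000 → (€437000 − €27000) × 1.95% × 254/365 = €5563.6438
31 October – 31 December 2005: 62 days, exemption €245000 → (€437000 − €245000) × 1.95% × 62/365 = €635.9671
Total = €6943.0685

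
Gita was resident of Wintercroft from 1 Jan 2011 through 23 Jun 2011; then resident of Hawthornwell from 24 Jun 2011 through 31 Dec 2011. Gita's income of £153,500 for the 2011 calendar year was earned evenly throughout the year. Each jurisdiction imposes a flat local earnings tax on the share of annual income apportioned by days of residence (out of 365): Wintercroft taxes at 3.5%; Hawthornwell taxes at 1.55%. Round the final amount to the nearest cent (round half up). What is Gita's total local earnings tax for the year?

Wintercroft, 1 Jan – 23 Jun 2011: 174 days → £153,500 × 3.5% × 174/365 = £2,561.1370
Hawthornwell, 24 Jun – 31 Dec 2011: 191 days → £153,500 × 1.55% × 191/365 = £1,245.0322
Total = £3,806.1692

£3,806.17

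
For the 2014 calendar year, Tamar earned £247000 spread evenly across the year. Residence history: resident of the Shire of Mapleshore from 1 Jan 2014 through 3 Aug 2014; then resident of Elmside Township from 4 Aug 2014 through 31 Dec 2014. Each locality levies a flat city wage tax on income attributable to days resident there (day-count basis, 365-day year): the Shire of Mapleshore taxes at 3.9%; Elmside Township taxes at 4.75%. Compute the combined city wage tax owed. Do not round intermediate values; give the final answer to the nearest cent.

The Shire of Mapleshore, 1 Jan – 3 Aug 2014: 215 days → £247000 × 3.9% × 215/365 = £5674.2329
Elmside Township, 4 Aug – 31 Dec 2014: 150 days → £247000 × 4.75% × 150/365 = £4821.5753
Total = £10495.8082

£10495.81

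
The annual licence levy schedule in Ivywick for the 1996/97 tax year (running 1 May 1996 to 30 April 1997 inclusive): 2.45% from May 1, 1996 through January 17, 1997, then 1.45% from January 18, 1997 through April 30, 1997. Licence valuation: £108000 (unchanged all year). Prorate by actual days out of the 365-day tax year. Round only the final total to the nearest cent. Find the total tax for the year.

£2341.23

May 1, 1996 – January 17, 1997: 262 days at 2.45% → £108000 × 2.45% × 262/365 = £1899.3205
January 18 – April 30, 1997: 103 days at 1.45% → £108000 × 1.45% × 103/365 = £441.9123
Total = £2341.2329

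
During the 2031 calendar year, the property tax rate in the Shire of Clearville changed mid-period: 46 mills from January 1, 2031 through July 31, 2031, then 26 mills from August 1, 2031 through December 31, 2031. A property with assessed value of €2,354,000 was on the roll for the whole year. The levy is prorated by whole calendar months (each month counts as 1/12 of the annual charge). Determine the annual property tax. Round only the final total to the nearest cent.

January 1 – July 31, 2031: 7 months at 46 mills → €2,354,000 × 4.6% × 7/12 = €63,165.6667
August 1 – December 31, 2031: 5 months at 26 mills → €2,354,000 × 2.6% × 5/12 = €25,501.6667
Total = €88,667.3333

€88,667.33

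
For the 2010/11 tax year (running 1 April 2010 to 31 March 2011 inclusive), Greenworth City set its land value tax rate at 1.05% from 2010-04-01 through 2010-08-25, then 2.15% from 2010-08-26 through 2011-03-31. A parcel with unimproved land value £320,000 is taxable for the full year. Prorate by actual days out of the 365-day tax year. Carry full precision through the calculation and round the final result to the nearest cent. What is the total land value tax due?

£5,462.36

2010-04-01 to 2010-08-25: 147 days at 1.05% → £320,000 × 1.05% × 147/365 = £1,353.2055
2010-08-26 to 2011-03-31: 218 days at 2.15% → £320,000 × 2.15% × 218/365 = £4,109.1507
Total = £5,462.3562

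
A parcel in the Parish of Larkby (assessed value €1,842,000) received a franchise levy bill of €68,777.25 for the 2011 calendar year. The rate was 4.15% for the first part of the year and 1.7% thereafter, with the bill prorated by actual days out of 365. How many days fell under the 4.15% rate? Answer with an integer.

Let d = days at the first rate; then 365 − d days at the second rate.
€1,842,000 × [4.15%·d + 1.7%·(365−d)] / 365 = €68,777.25
Solving gives d = 303, so the new rate took effect on October 31, 2011.

303 days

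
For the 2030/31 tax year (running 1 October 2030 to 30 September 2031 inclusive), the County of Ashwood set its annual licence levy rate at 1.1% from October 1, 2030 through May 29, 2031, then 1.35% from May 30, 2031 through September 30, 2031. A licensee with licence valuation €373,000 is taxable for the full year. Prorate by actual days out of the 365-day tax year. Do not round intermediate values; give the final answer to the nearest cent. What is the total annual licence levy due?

October 1, 2030 – May 29, 2031: 241 days at 1.1% → €373,000 × 1.1% × 241/365 = €2,709.1041
May 30 – September 30, 2031: 124 days at 1.35% → €373,000 × 1.35% × 124/365 = €1,710.6904
Total = €4,419.7945

€4,419.79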